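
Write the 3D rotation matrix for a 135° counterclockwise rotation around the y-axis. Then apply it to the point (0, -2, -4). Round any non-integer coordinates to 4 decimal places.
R = [[-√2/2, 0, √2/2], [0, 1, 0], [-√2/2, 0, -√2/2]]; R·(0, -2, -4) = (-2.8284, -2.0000, 2.8284)

Rotation matrix for 135° around y-axis:
cos(135°) = -√2/2, sin(135°) = √2/2
R = [[-√2/2, 0, √2/2], [0, 1, 0], [-√2/2, 0, -√2/2]]
Apply to (0, -2, -4): R·[0, -2, -4]ᵀ = (-2.8284, -2.0000, 2.8284)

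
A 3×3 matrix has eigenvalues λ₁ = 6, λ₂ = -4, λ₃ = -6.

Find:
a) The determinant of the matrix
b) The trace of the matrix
det = 144, trace = -4

Two standard eigenvalue identities:
- det(A) equals the product of the eigenvalues (counted with multiplicity).
- trace(A) equals the sum of the eigenvalues.
det(A) = (6)*(-4)*(-6) = 144.
trace(A) = 6 - 4 - 6 = -4.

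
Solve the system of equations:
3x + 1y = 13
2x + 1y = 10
x = 3, y = 4

Use elimination (row reduction):
Equation 1: 3x + 1y = 13.
Equation 2: 2x + 1y = 10.
Multiply Eq1 by 2 and Eq2 by 3: 6x + 2y = 26;  6x + 3y = 30.
Subtract: (1)y = 4, so y = 4.
Back-substitute into Eq1: 3x + 1*(4) = 13, so x = 3.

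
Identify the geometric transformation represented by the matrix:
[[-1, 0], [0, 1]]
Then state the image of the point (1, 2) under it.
reflection across the y-axis; image of (1, 2) is (-1, 2)

This is a symmetric orthogonal matrix with determinant -1, which characterizes a reflection in ℝ².
The matrix [[-1, 0], [0, 1]] represents: reflection across the y-axis.
Applying it to (1, 2): [-1·1 + 0·2, 0·1 + 1·2] = (-1, 2).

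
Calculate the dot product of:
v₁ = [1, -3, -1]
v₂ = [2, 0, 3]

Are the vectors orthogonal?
-1, No

The dot product is the sum of products of corresponding components.
v₁·v₂ = (1)*(2) + (-3)*(0) + (-1)*(3) = 2 + 0 - 3 = -1.
Two vectors are orthogonal iff their dot product is 0; here the dot product is -1, so the vectors are not orthogonal.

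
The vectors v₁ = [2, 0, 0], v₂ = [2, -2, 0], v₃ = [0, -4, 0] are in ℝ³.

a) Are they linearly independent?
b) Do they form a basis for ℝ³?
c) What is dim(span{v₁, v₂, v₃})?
Not independent, not a basis, dim(span) = 2

Check whether v₃ can be written as a linear combination of v₁ and v₂.
v₃ = (-2)·v₁ + (2)·v₂ = [0, -4, 0], so the three vectors are linearly dependent.
Thus they do not form a basis for ℝ³, and dim(span{v₁, v₂, v₃}) = 2 (spanned by v₁ and v₂).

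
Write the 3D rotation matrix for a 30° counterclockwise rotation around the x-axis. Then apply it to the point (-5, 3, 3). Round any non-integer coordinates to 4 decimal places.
R = [[1, 0, 0], [0, √3/2, -1/2], [0, 1/2, √3/2]]; R·(-5, 3, 3) = (-5.0000, 1.0981, 4.0981)

Rotation matrix for 30° around x-axis:
cos(30°) = √3/2, sin(30°) = 1/2
R = [[1, 0, 0], [0, √3/2, -1/2], [0, 1/2, √3/2]]
Apply to (-5, 3, 3): R·[-5, 3, 3]ᵀ = (-5.0000, 1.0981, 4.0981)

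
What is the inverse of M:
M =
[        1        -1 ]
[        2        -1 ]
det(M) = 1
M⁻¹ =
[       -1         1 ]
[       -2         1 ]

For a 2×2 matrix M = [[a, b], [c, d]] with det(M) ≠ 0, M⁻¹ = (1/det(M)) * [[d, -b], [-c, a]].
det(M) = (1)*(-1) - (-1)*(2) = -1 + 2 = 1.
M⁻¹ = (1/1) * [[-1, 1], [-2, 1]].
Dividing each entry by 1 and reducing:
M⁻¹ =
[       -1         1 ]
[       -2         1 ]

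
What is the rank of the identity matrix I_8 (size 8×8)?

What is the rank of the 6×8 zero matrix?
rank(I_8) = 8, rank(0) = 0

The identity I_8 has 8 columns that are the standard basis vectors e_1, …, e_8. These are linearly independent, so all 8 columns are pivots and rank(I_8) = 8.
The 6×8 zero matrix has every entry zero, so every row is the zero row and there are no pivots; rank(0) = 0.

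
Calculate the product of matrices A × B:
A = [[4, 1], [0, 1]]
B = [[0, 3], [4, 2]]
[[4, 14], [4, 2]]

Matrix multiplication:
C[0][0] = 4×0 + 1×4 = 4
C[0][1] = 4×3 + 1×2 = 14
C[1][0] = 0×0 + 1×4 = 4
C[1][1] = 0×3 + 1×2 = 2
Result: [[4, 14], [4, 2]]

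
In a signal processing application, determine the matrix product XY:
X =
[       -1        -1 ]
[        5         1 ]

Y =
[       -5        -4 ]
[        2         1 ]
XY =
[        3         3 ]
[      -23       -19 ]

Matrix multiplication: (XY)[i][j] = sum over k of X[i][k] * Y[k][j].
  (XY)[0][0] = (-1)*(-5) + (-1)*(2) = 3
  (XY)[0][1] = (-1)*(-4) + (-1)*(1) = 3
  (XY)[1][0] = (5)*(-5) + (1)*(2) = -23
  (XY)[1][1] = (5)*(-4) + (1)*(1) = -19
XY =
[        3         3 ]
[      -23       -19 ]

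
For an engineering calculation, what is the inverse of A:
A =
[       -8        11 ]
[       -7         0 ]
det(A) = 77
A⁻¹ =
[        0      -1/7 ]
[     1/11     -8/77 ]

For a 2×2 matrix A = [[a, b], [c, d]] with det(A) ≠ 0, A⁻¹ = (1/det(A)) * [[d, -b], [-c, a]].
det(A) = (-8)*(0) - (11)*(-7) = 0 + 77 = 77.
A⁻¹ = (1/77) * [[0, -11], [7, -8]].
Dividing each entry by 77 and reducing:
A⁻¹ =
[        0      -1/7 ]
[     1/11     -8/77 ]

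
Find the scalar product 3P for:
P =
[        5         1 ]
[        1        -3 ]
3P =
[       15         3 ]
[        3        -9 ]

Scalar multiplication is elementwise: (3P)[i][j] = 3 * P[i][j].
  (3P)[0][0] = 3 * (5) = 15
  (3P)[0][1] = 3 * (1) = 3
  (3P)[1][0] = 3 * (1) = 3
  (3P)[1][1] = 3 * (-3) = -9
3P =
[       15         3 ]
[        3        -9 ]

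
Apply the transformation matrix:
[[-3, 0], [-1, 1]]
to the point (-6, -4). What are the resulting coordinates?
(18, 2)

Matrix multiplication:
[[-3, 0], [-1, 1]] × [-6, -4]ᵀ
= [-3×-6 + 0×-4, -1×-6 + 1×-4]ᵀ
= [18.0000, 2.0000]ᵀ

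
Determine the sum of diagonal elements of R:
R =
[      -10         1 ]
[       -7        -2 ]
tr(R) = -10 - 2 = -12

The trace of a square matrix is the sum of its diagonal entries.
Diagonal entries of R: R[0][0] = -10, R[1][1] = -2.
tr(R) = -10 - 2 = -12.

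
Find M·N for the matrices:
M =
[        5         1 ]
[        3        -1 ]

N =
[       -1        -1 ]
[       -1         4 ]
MN =
[       -6        -1 ]
[       -2        -7 ]

Matrix multiplication: (MN)[i][j] = sum over k of M[i][k] * N[k][j].
  (MN)[0][0] = (5)*(-1) + (1)*(-1) = -6
  (MN)[0][1] = (5)*(-1) + (1)*(4) = -1
  (MN)[1][0] = (3)*(-1) + (-1)*(-1) = -2
  (MN)[1][1] = (3)*(-1) + (-1)*(4) = -7
MN =
[       -6        -1 ]
[       -2        -7 ]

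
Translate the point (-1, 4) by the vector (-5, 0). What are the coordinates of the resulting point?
(-6, 4)

Translation by (-5, 0):
x' = -1 + -5 = -6
y' = 4 + 0 = 4
Homogeneous matrix: [[1, 0, -5], [0, 1, 0], [0, 0, 1]]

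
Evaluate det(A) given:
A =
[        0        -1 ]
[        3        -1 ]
det(A) = 3

For a 2×2 matrix [[a, b], [c, d]], det = a*d - b*c.
det(A) = (0)*(-1) - (-1)*(3) = 0 + 3 = 3.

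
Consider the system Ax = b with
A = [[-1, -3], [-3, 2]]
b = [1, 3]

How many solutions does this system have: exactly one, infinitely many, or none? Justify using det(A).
Exactly one solution

Compute det(A) = (-1)*(2) - (-3)*(-3) = -11.
Because det(A) ≠ 0, A is invertible and Ax = b has a unique solution for every b (here x = A⁻¹ b).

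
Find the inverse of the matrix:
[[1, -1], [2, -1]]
[[-1, 1], [-2, 1]]

For [[a,b],[c,d]], inverse = (1/det)·[[d,-b],[-c,a]]
det = 1·-1 - -1·2 = 1
Inverse = (1/1)·[[-1, 1], [-2, 1]]
        = [[-1, 1], [-2, 1]]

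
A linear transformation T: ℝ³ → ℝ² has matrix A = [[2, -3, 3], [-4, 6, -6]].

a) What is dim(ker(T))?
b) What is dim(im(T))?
dim(ker) = 2, dim(im) = 1

Observe that row 2 = -2 × row 1 (so the rows are linearly dependent).
Thus rank(A) = 1 (only one linearly independent row).
dim(im(T)) = rank(A) = 1.
By the rank-nullity theorem applied to T: ℝ³ → ℝ², rank(A) + nullity(A) = 3 (the domain dimension), so dim(ker(T)) = 3 - 1 = 2.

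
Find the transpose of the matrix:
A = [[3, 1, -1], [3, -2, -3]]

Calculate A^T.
[[3, 3], [1, -2], [-1, -3]]

The transpose sends entry (i,j) to (j,i); rows become columns.
Row 0 of A: [3, 1, -1] -> column 0 of A^T.
Row 1 of A: [3, -2, -3] -> column 1 of A^T.
A^T = [[3, 3], [1, -2], [-1, -3]]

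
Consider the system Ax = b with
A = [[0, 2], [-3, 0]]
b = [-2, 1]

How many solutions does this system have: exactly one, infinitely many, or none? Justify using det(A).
Exactly one solution

Compute det(A) = (0)*(0) - (2)*(-3) = 6.
Because det(A) ≠ 0, A is invertible and Ax = b has a unique solution for every b (here x = A⁻¹ b).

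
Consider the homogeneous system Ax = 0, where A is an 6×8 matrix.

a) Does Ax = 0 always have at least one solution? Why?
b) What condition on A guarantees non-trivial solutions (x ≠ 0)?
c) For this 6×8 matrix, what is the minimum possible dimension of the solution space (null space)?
a) Yes, x = 0 is always a solution. b) When A has linearly dependent columns (rank < n). c) Minimum nullity = 2.

a) x = 0 satisfies A·0 = 0, so the zero vector is always a solution.
b) Non-trivial solutions exist iff the columns of A are linearly dependent, equivalently rank(A) < n (the number of columns).
c) By rank-nullity, rank(A) + nullity(A) = n = 8. Since A has only 6 rows, rank(A) ≤ 6, so nullity(A) ≥ 8 - 6 = 2.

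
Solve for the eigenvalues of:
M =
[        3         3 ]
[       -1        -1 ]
λ = 0, 2

Solve det(M - λI) = 0. For a 2×2 matrix the characteristic equation is λ² - (trace)λ + det = 0.
trace(M) = a + d = 3 - 1 = 2.
det(M) = a*d - b*c = (3)*(-1) - (3)*(-1) = -3 + 3 = 0.
Characteristic equation: λ² - (2)λ + (0) = 0.
Discriminant = (2)² - 4*(0) = 4 - 0 = 4.
λ = (2 ± √4) / 2 = (2 ± 2) / 2 = 0, 2.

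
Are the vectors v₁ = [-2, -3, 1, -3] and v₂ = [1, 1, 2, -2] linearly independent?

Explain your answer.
Yes, linearly independent

Two vectors are linearly dependent iff one is a scalar multiple of the other.
No single scalar k satisfies v₂ = k·v₁ (the ratios of corresponding entries disagree), so v₁ and v₂ are linearly independent.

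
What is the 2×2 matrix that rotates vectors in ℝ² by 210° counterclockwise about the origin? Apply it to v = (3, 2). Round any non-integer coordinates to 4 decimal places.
R = [[-√3/2, 1/2], [-1/2, -√3/2]]; R·v = (-1.5981, -3.2321)

A counterclockwise rotation by angle θ in ℝ² has matrix R(θ) = [[cos θ, -sin θ], [sin θ, cos θ]].
For θ = 210°: cos θ = -√3/2, sin θ = -1/2.
R(210°) = [[-√3/2, 1/2], [-1/2, -√3/2]].
R·v = [-√3/2·3 + (1/2)·2, -1/2·3 + -√3/2·2] = (-1.5981, -3.2321).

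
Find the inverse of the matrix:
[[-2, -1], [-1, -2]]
[[-2/3, 1/3], [1/3, -2/3]]

For [[a,b],[c,d]], inverse = (1/det)·[[d,-b],[-c,a]]
det = -2·-2 - -1·-1 = 3
Inverse = (1/3)·[[-2, 1], [1, -2]]
        = [[-2/3, 1/3], [1/3, -2/3]]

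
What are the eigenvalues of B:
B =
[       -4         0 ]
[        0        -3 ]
λ = -4, -3

Solve det(B - λI) = 0. For a 2×2 matrix the characteristic equation is λ² - (trace)λ + det = 0.
trace(B) = a + d = -4 - 3 = -7.
det(B) = a*d - b*c = (-4)*(-3) - (0)*(0) = 12 - 0 = 12.
Characteristic equation: λ² - (-7)λ + (12) = 0.
Discriminant = (-7)² - 4*(12) = 49 - 48 = 1.
λ = (-7 ± √1) / 2 = (-7 ± 1) / 2 = -4, -3.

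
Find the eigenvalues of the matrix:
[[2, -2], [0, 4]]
λ = 2 and λ = 4

Characteristic equation: det(A - λI) = 0
λ² - (trace)λ + (det) = 0
λ² - (6)λ + (8) = 0
λ² - 6λ + 8 = 0
Solving: λ = 2, 4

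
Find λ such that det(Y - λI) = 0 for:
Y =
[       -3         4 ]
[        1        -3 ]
λ = -5, -1

Solve det(Y - λI) = 0. For a 2×2 matrix the characteristic equation is λ² - (trace)λ + det = 0.
trace(Y) = a + d = -3 - 3 = -6.
det(Y) = a*d - b*c = (-3)*(-3) - (4)*(1) = 9 - 4 = 5.
Characteristic equation: λ² - (-6)λ + (5) = 0.
Discriminant = (-6)² - 4*(5) = 36 - 20 = 16.
λ = (-6 ± √16) / 2 = (-6 ± 4) / 2 = -5, -1.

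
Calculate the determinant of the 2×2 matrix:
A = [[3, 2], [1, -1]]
-5

For A = [[a, b], [c, d]], det(A) = a*d - b*c.
det(A) = (3)*(-1) - (2)*(1) = -3 - 2 = -5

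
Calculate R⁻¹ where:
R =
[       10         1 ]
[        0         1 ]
det(R) = 10
R⁻¹ =
[     1/10     -1/10 ]
[        0         1 ]

For a 2×2 matrix R = [[a, b], [c, d]] with det(R) ≠ 0, R⁻¹ = (1/det(R)) * [[d, -b], [-c, a]].
det(R) = (10)*(1) - (1)*(0) = 10 - 0 = 10.
R⁻¹ = (1/10) * [[1, -1], [0, 10]].
Dividing each entry by 10 and reducing:
R⁻¹ =
[     1/10     -1/10 ]
[        0         1 ]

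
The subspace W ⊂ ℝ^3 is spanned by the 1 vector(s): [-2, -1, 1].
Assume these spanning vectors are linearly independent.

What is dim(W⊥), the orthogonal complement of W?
dim(W⊥) = 2

For any subspace W of ℝ^n, dim(W) + dim(W⊥) = n (the whole-space dimension).
Here the given 1 vectors are linearly independent, so dim(W) = 1.
Thus dim(W⊥) = n - dim(W) = 3 - 1 = 2.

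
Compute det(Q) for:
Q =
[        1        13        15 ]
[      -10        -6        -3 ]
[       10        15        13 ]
det(Q) = -83

Expand along row 0 (cofactor expansion): det(Q) = a*(e*i - f*h) - b*(d*i - f*g) + c*(d*h - e*g), where the 3×3 is [[a, b, c], [d, e, f], [g, h, i]].
Minor M_00 = (-6)*(13) - (-3)*(15) = -78 + 45 = -33.
Minor M_01 = (-10)*(13) - (-3)*(10) = -130 + 30 = -100.
Minor M_02 = (-10)*(15) - (-6)*(10) = -150 + 60 = -90.
det(Q) = (1)*(-33) - (13)*(-100) + (15)*(-90) = -33 + 1300 - 1350 = -83.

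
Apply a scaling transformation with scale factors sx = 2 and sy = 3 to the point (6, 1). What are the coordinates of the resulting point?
(12, 3)

Scaling matrix:
[[2, 0], [0, 3]]
Result: (6 × 2, 1 × 3) = (12, 3)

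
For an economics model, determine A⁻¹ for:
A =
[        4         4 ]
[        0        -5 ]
det(A) = -20
A⁻¹ =
[      1/4       1/5 ]
[        0      -1/5 ]

For a 2×2 matrix A = [[a, b], [c, d]] with det(A) ≠ 0, A⁻¹ = (1/det(A)) * [[d, -b], [-c, a]].
det(A) = (4)*(-5) - (4)*(0) = -20 - 0 = -20.
A⁻¹ = (1/-20) * [[-5, -4], [0, 4]].
Dividing each entry by -20 and reducing:
A⁻¹ =
[      1/4       1/5 ]
[        0      -1/5 ]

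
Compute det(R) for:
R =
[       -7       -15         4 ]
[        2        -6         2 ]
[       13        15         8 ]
det(R) = 828

Expand along row 0 (cofactor expansion): det(R) = a*(e*i - f*h) - b*(d*i - f*g) + c*(d*h - e*g), where the 3×3 is [[a, b, c], [d, e, f], [g, h, i]].
Minor M_00 = (-6)*(8) - (2)*(15) = -48 - 30 = -78.
Minor M_01 = (2)*(8) - (2)*(13) = 16 - 26 = -10.
Minor M_02 = (2)*(15) - (-6)*(13) = 30 + 78 = 108.
det(R) = (-7)*(-78) - (-15)*(-10) + (4)*(108) = 546 - 150 + 432 = 828.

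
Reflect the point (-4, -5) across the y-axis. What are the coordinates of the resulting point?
(4, -5)

Reflection across y-axis: (-4, -5) → (4, -5)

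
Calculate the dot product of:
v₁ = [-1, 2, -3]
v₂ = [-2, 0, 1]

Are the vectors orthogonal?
-1, No

The dot product is the sum of products of corresponding components.
v₁·v₂ = (-1)*(-2) + (2)*(0) + (-3)*(1) = 2 + 0 - 3 = -1.
Two vectors are orthogonal iff their dot product is 0; here the dot product is -1, so the vectors are not orthogonal.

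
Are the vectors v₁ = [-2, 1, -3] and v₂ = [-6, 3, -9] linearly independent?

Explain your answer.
No, linearly dependent (v₂ = 3·v₁)

Check whether there is a scalar k with v₂ = k·v₁.
Comparing components, k = 3 satisfies 3·[-2, 1, -3] = [-6, 3, -9].
Since v₂ is a scalar multiple of v₁, the two vectors are linearly dependent.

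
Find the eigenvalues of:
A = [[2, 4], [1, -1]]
λ = -2, 3

Solve det(A - λI) = 0. For a 2×2 matrix this is λ² - (trace)λ + det = 0.
trace(A) = 2 - 1 = 1.
det(A) = (2)*(-1) - (4)*(1) = -2 - 4 = -6.
Characteristic equation: λ² - (1)λ + (-6) = 0.
Discriminant: (1)² - 4*(-6) = 1 + 24 = 25.
Roots: λ = (1 ± √25) / 2 = -2, 3.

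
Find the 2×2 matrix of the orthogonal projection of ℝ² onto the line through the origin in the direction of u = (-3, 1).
[[9/10, -3/10], [-3/10, 1/10]]

The orthogonal projection onto the line spanned by a nonzero vector u = (a, b) has matrix P = (u uᵀ) / (uᵀ u) = (1/(a² + b²)) · [[a², ab], [ab, b²]].
Here u = (-3, 1), so a² + b² = 9 + 1 = 10.
P = (1/10) · [[9, -3], [-3, 1]] = [[9/10, -3/10], [-3/10, 1/10]].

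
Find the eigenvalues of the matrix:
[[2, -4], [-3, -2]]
λ = -4 and λ = 4

Characteristic equation: det(A - λI) = 0
λ² - (trace)λ + (det) = 0
λ² - (0)λ + (-16) = 0
λ² - 0λ - 16 = 0
Solving: λ = -4, 4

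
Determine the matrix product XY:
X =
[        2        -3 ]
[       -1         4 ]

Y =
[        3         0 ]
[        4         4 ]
XY =
[       -6       -12 ]
[       13        16 ]

Matrix multiplication: (XY)[i][j] = sum over k of X[i][k] * Y[k][j].
  (XY)[0][0] = (2)*(3) + (-3)*(4) = -6
  (XY)[0][1] = (2)*(0) + (-3)*(4) = -12
  (XY)[1][0] = (-1)*(3) + (4)*(4) = 13
  (XY)[1][1] = (-1)*(0) + (4)*(4) = 16
XY =
[       -6       -12 ]
[       13        16 ]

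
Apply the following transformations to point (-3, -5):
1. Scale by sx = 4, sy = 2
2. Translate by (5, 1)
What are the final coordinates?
(-7, -9)

Step 1: Scale (-3, -5) by (sx, sy) = (4, 2) → (-12, -10)
Step 2: Translate by (5, 1) → (-7, -9)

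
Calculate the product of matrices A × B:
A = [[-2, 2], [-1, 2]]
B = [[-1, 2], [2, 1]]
[[6, -2], [5, 0]]

Matrix multiplication:
C[0][0] = -2×-1 + 2×2 = 6
C[0][1] = -2×2 + 2×1 = -2
C[1][0] = -1×-1 + 2×2 = 5
C[1][1] = -1×2 + 2×1 = 0
Result: [[6, -2], [5, 0]]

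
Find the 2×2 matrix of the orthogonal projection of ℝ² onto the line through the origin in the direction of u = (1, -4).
[[1/17, -4/17], [-4/17, 16/17]]

The orthogonal projection onto the line spanned by a nonzero vector u = (a, b) has matrix P = (u uᵀ) / (uᵀ u) = (1/(a² + b²)) · [[a², ab], [ab, b²]].
Here u = (1, -4), so a² + b² = 1 + 16 = 17.
P = (1/17) · [[1, -4], [-4, 16]] = [[1/17, -4/17], [-4/17, 16/17]].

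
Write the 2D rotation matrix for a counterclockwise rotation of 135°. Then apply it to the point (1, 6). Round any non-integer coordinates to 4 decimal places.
R = [[-√2/2, -√2/2], [√2/2, -√2/2]]; R·(1, 6) = (-4.9497, -3.5355)

Rotation matrix formula: R(θ) = [[cos θ, -sin θ], [sin θ, cos θ]]
For θ = 135°:
cos(135°) = -√2/2
sin(135°) = √2/2
R = [[-√2/2, -√2/2], [√2/2, -√2/2]]
Apply to (1, 6): [-√2/2·1 + (-√2/2)·6, √2/2·1 + -√2/2·6] = (-4.9497, -3.5355)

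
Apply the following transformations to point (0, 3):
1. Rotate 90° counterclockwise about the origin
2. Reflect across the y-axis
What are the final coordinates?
(3, 0)

Step 1: Rotate 90° → (-3, 0)
Step 2: Reflect across the y-axis → (3, 0)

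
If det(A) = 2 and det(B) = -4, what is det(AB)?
-8

Use the multiplicative property of determinants: det(AB) = det(A)*det(B).
det(AB) = (2)*(-4) = -8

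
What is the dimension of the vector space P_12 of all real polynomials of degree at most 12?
Dimension = 13

A polynomial of degree at most 12 can be written as a₀ + a₁x + a₂x² + … + a_12x^12, with 13 free coefficients a₀, …, a_12.
The set {1, x, x², …, x^12} is a basis: it spans P_12 (every such polynomial is a linear combination of these) and is linearly independent (a polynomial is zero iff all its coefficients are zero).
Therefore dim(P_12) = 12 + 1 = 13.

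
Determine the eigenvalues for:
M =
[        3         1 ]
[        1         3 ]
λ = 2, 4

Solve det(M - λI) = 0. For a 2×2 matrix the characteristic equation is λ² - (trace)λ + det = 0.
trace(M) = a + d = 3 + 3 = 6.
det(M) = a*d - b*c = (3)*(3) - (1)*(1) = 9 - 1 = 8.
Characteristic equation: λ² - (6)λ + (8) = 0.
Discriminant = (6)² - 4*(8) = 36 - 32 = 4.
λ = (6 ± √4) / 2 = (6 ± 2) / 2 = 2, 4.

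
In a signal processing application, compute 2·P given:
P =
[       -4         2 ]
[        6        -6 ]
2P =
[       -8         4 ]
[       12       -12 ]

Scalar multiplication is elementwise: (2P)[i][j] = 2 * P[i][j].
  (2P)[0][0] = 2 * (-4) = -8
  (2P)[0][1] = 2 * (2) = 4
  (2P)[1][0] = 2 * (6) = 12
  (2P)[1][1] = 2 * (-6) = -12
2P =
[       -8         4 ]
[       12       -12 ]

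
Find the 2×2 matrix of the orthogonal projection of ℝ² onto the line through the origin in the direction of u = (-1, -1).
[[1/2, 1/2], [1/2, 1/2]]

The orthogonal projection onto the line spanned by a nonzero vector u = (a, b) has matrix P = (u uᵀ) / (uᵀ u) = (1/(a² + b²)) · [[a², ab], [ab, b²]].
Here u = (-1, -1), so a² + b² = 1 + 1 = 2.
P = (1/2) · [[1, 1], [1, 1]] = [[1/2, 1/2], [1/2, 1/2]].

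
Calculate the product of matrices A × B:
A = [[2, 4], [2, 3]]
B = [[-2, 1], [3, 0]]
[[8, 2], [5, 2]]

Matrix multiplication:
C[0][0] = 2×-2 + 4×3 = 8
C[0][1] = 2×1 + 4×0 = 2
C[1][0] = 2×-2 + 3×3 = 5
C[1][1] = 2×1 + 3×0 = 2
Result: [[8, 2], [5, 2]]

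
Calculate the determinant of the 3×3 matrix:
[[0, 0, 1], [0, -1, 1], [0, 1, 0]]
0

Expansion along first row:
det = 0·det([[-1,1],[1,0]]) - 0·det([[0,1],[0,0]]) + 1·det([[0,-1],[0,1]])
    = 0·(-1·0 - 1·1) - 0·(0·0 - 1·0) + 1·(0·1 - -1·0)
    = 0·-1 - 0·0 + 1·0
    = 0 + 0 + 0 = 0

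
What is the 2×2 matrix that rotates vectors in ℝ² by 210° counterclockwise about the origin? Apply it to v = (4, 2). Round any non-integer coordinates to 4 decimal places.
R = [[-√3/2, 1/2], [-1/2, -√3/2]]; R·v = (-2.4641, -3.7321)

A counterclockwise rotation by angle θ in ℝ² has matrix R(θ) = [[cos θ, -sin θ], [sin θ, cos θ]].
For θ = 210°: cos θ = -√3/2, sin θ = -1/2.
R(210°) = [[-√3/2, 1/2], [-1/2, -√3/2]].
R·v = [-√3/2·4 + (1/2)·2, -1/2·4 + -√3/2·2] = (-2.4641, -3.7321).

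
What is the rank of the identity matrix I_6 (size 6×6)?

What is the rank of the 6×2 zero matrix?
rank(I_6) = 6, rank(0) = 0

The identity I_6 has 6 columns that are the standard basis vectors e_1, …, e_6. These are linearly independent, so all 6 columns are pivots and rank(I_6) = 6.
The 6×2 zero matrix has every entry zero, so every row is the zero row and there are no pivots; rank(0) = 0.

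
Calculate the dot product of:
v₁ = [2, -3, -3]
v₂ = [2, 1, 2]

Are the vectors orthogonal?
-5, No

The dot product is the sum of products of corresponding components.
v₁·v₂ = (2)*(2) + (-3)*(1) + (-3)*(2) = 4 - 3 - 6 = -5.
Two vectors are orthogonal iff their dot product is 0; here the dot product is -5, so the vectors are not orthogonal.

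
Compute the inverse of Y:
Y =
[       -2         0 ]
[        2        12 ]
det(Y) = -24
Y⁻¹ =
[     -1/2         0 ]
[     1/12      1/12 ]

For a 2×2 matrix Y = [[a, b], [c, d]] with det(Y) ≠ 0, Y⁻¹ = (1/det(Y)) * [[d, -b], [-c, a]].
det(Y) = (-2)*(12) - (0)*(2) = -24 - 0 = -24.
Y⁻¹ = (1/-24) * [[12, 0], [-2, -2]].
Dividing each entry by -24 and reducing:
Y⁻¹ =
[     -1/2         0 ]
[     1/12      1/12 ]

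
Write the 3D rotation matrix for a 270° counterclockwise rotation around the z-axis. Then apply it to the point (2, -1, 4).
R = [[0, 1, 0], [-1, 0, 0], [0, 0, 1]]; R·(2, -1, 4) = (-1, -2, 4)

Rotation matrix for 270° around z-axis:
cos(270°) = 0, sin(270°) = -1
R = [[0, 1, 0], [-1, 0, 0], [0, 0, 1]]
Apply to (2, -1, 4): R·[2, -1, 4]ᵀ = (-1, -2, 4)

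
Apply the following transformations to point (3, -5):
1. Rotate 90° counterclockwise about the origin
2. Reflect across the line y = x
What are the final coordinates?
(3, 5)

Step 1: Rotate 90° → (5, 3)
Step 2: Reflect across the line y = x → (3, 5)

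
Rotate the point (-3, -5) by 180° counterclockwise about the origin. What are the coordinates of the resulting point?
(3, 5)

Rotation matrix R(θ) = [[cos θ, -sin θ], [sin θ, cos θ]]; for θ = 180°:
R = [[-1, 0], [0, -1]]
Result: R × [-3, -5]ᵀ = [-1·-3 + (0)·-5, 0·-3 + (-1)·-5]ᵀ = (3, 5)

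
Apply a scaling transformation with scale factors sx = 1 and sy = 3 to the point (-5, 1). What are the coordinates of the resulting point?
(-5, 3)

Scaling matrix:
[[1, 0], [0, 3]]
Result: (-5 × 1, 1 × 3) = (-5, 3)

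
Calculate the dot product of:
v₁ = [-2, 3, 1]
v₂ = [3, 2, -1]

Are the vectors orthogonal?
-1, No

The dot product is the sum of products of corresponding components.
v₁·v₂ = (-2)*(3) + (3)*(2) + (1)*(-1) = -6 + 6 - 1 = -1.
Two vectors are orthogonal iff their dot product is 0; here the dot product is -1, so the vectors are not orthogonal.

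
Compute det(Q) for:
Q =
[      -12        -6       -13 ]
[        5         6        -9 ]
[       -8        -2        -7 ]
det(Q) = -416

Expand along row 0 (cofactor expansion): det(Q) = a*(e*i - f*h) - b*(d*i - f*g) + c*(d*h - e*g), where the 3×3 is [[a, b, c], [d, e, f], [g, h, i]].
Minor M_00 = (6)*(-7) - (-9)*(-2) = -42 - 18 = -60.
Minor M_01 = (5)*(-7) - (-9)*(-8) = -35 - 72 = -107.
Minor M_02 = (5)*(-2) - (6)*(-8) = -10 + 48 = 38.
det(Q) = (-12)*(-60) - (-6)*(-107) + (-13)*(38) = 720 - 642 - 494 = -416.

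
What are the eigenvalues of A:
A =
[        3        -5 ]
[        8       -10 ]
λ = -5, -2

Solve det(A - λI) = 0. For a 2×2 matrix the characteristic equation is λ² - (trace)λ + det = 0.
trace(A) = a + d = 3 - 10 = -7.
det(A) = a*d - b*c = (3)*(-10) - (-5)*(8) = -30 + 40 = 10.
Characteristic equation: λ² - (-7)λ + (10) = 0.
Discriminant = (-7)² - 4*(10) = 49 - 40 = 9.
λ = (-7 ± √9) / 2 = (-7 ± 3) / 2 = -5, -2.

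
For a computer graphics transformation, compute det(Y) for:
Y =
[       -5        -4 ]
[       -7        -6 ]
det(Y) = 2

For a 2×2 matrix [[a, b], [c, d]], det = a*d - b*c.
det(Y) = (-5)*(-6) - (-4)*(-7) = 30 - 28 = 2.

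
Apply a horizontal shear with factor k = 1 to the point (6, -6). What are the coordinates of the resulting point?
(0, -6)

Shear matrix for horizontal shear with factor k = 1:
[[1, 1], [0, 1]]
Result: (6, -6) → (0, -6)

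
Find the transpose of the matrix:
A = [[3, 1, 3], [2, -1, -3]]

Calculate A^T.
[[3, 2], [1, -1], [3, -3]]

The transpose sends entry (i,j) to (j,i); rows become columns.
Row 0 of A: [3, 1, 3] -> column 0 of A^T.
Row 1 of A: [2, -1, -3] -> column 1 of A^T.
A^T = [[3, 2], [1, -1], [3, -3]]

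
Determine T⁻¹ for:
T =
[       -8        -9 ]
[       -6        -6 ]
det(T) = -6
T⁻¹ =
[        1      -3/2 ]
[       -1       4/3 ]

For a 2×2 matrix T = [[a, b], [c, d]] with det(T) ≠ 0, T⁻¹ = (1/det(T)) * [[d, -b], [-c, a]].
det(T) = (-8)*(-6) - (-9)*(-6) = 48 - 54 = -6.
T⁻¹ = (1/-6) * [[-6, 9], [6, -8]].
Dividing each entry by -6 and reducing:
T⁻¹ =
[        1      -3/2 ]
[       -1       4/3 ]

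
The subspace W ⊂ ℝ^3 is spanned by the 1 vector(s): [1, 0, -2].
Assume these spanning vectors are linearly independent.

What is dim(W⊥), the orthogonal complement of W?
dim(W⊥) = 2

For any subspace W of ℝ^n, dim(W) + dim(W⊥) = n (the whole-space dimension).
Here the given 1 vectors are linearly independent, so dim(W) = 1.
Thus dim(W⊥) = n - dim(W) = 3 - 1 = 2.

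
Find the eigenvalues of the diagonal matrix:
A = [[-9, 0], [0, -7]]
λ₁ = -9, λ₂ = -7

The characteristic polynomial of A is det(A - λI) = (-9 - λ)(-7 - λ) = 0.
The roots are λ = -9 and λ = -7, so the eigenvalues are the diagonal entries.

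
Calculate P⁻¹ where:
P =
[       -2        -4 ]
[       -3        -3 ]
det(P) = -6
P⁻¹ =
[      1/2      -2/3 ]
[     -1/2       1/3 ]

For a 2×2 matrix P = [[a, b], [c, d]] with det(P) ≠ 0, P⁻¹ = (1/det(P)) * [[d, -b], [-c, a]].
det(P) = (-2)*(-3) - (-4)*(-3) = 6 - 12 = -6.
P⁻¹ = (1/-6) * [[-3, 4], [3, -2]].
Dividing each entry by -6 and reducing:
P⁻¹ =
[      1/2      -2/3 ]
[     -1/2       1/3 ]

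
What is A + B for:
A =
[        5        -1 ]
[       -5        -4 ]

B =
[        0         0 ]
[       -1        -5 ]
A + B =
[        5        -1 ]
[       -6        -9 ]

Matrix addition is elementwise: (A+B)[i][j] = A[i][j] + B[i][j].
  (A+B)[0][0] = (5) + (0) = 5
  (A+B)[0][1] = (-1) + (0) = -1
  (A+B)[1][0] = (-5) + (-1) = -6
  (A+B)[1][1] = (-4) + (-5) = -9
A + B =
[        5        -1 ]
[       -6        -9 ]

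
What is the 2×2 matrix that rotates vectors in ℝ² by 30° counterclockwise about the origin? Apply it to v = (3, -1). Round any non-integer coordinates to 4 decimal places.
R = [[√3/2, -1/2], [1/2, √3/2]]; R·v = (3.0981, 0.6340)

A counterclockwise rotation by angle θ in ℝ² has matrix R(θ) = [[cos θ, -sin θ], [sin θ, cos θ]].
For θ = 30°: cos θ = √3/2, sin θ = 1/2.
R(30°) = [[√3/2, -1/2], [1/2, √3/2]].
R·v = [√3/2·3 + (-1/2)·-1, 1/2·3 + √3/2·-1] = (3.0981, 0.6340).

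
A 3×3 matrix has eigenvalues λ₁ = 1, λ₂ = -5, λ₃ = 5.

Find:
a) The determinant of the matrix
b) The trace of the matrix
det = -25, trace = 1

Two standard eigenvalue identities:
- det(A) equals the product of the eigenvalues (counted with multiplicity).
- trace(A) equals the sum of the eigenvalues.
det(A) = (1)*(-5)*(5) = -25.
trace(A) = 1 - 5 + 5 = 1.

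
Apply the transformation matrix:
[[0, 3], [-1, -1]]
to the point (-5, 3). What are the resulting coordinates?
(9, 2)

Matrix multiplication:
[[0, 3], [-1, -1]] × [-5, 3]ᵀ
= [0×-5 + 3×3, -1×-5 + -1×3]ᵀ
= [9.0000, 2.0000]ᵀ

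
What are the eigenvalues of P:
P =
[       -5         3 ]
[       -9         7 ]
λ = -2, 4

Solve det(P - λI) = 0. For a 2×2 matrix the characteristic equation is λ² - (trace)λ + det = 0.
trace(P) = a + d = -5 + 7 = 2.
det(P) = a*d - b*c = (-5)*(7) - (3)*(-9) = -35 + 27 = -8.
Characteristic equation: λ² - (2)λ + (-8) = 0.
Discriminant = (2)² - 4*(-8) = 4 + 32 = 36.
λ = (2 ± √36) / 2 = (2 ± 6) / 2 = -2, 4.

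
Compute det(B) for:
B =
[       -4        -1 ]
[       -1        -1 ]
det(B) = 3

For a 2×2 matrix [[a, b], [c, d]], det = a*d - b*c.
det(B) = (-4)*(-1) - (-1)*(-1) = 4 - 1 = 3.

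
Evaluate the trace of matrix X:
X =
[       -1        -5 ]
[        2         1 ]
tr(X) = -1 + 1 = 0

The trace of a square matrix is the sum of its diagonal entries.
Diagonal entries of X: X[0][0] = -1, X[1][1] = 1.
tr(X) = -1 + 1 = 0.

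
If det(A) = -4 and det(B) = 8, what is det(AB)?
-32

Use the multiplicative property of determinants: det(AB) = det(A)*det(B).
det(AB) = (-4)*(8) = -32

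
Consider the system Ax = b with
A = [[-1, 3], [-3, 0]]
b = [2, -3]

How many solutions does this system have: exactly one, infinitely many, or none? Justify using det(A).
Exactly one solution

Compute det(A) = (-1)*(0) - (3)*(-3) = 9.
Because det(A) ≠ 0, A is invertible and Ax = b has a unique solution for every b (here x = A⁻¹ b).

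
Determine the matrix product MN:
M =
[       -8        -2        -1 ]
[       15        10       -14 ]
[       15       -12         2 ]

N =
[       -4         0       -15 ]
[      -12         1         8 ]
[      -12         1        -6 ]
MN =
[       68        -3       110 ]
[      -12        -4       -61 ]
[       60       -10      -333 ]

Matrix multiplication: (MN)[i][j] = sum over k of M[i][k] * N[k][j].
  (MN)[0][0] = (-8)*(-4) + (-2)*(-12) + (-1)*(-12) = 68
  (MN)[0][1] = (-8)*(0) + (-2)*(1) + (-1)*(1) = -3
  (MN)[0][2] = (-8)*(-15) + (-2)*(8) + (-1)*(-6) = 110
  (MN)[1][0] = (15)*(-4) + (10)*(-12) + (-14)*(-12) = -12
  (MN)[1][1] = (15)*(0) + (10)*(1) + (-14)*(1) = -4
  (MN)[1][2] = (15)*(-15) + (10)*(8) + (-14)*(-6) = -61
  (MN)[2][0] = (15)*(-4) + (-12)*(-12) + (2)*(-12) = 60
  (MN)[2][1] = (15)*(0) + (-12)*(1) + (2)*(1) = -10
  (MN)[2][2] = (15)*(-15) + (-12)*(8) + (2)*(-6) = -333
MN =
[       68        -3       110 ]
[      -12        -4       -61 ]
[       60       -10      -333 ]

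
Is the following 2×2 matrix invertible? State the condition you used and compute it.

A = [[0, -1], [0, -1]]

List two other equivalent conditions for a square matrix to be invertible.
No, not invertible; det(A) = 0 (two rows are equal, so the rows are linearly dependent). Equivalent conditions (failing for this A): rank(A) < 2; Ax = 0 has non-trivial solutions; 0 is an eigenvalue; the columns are linearly dependent.

To check invertibility, compute det(A).
In this matrix, row 0 and the last row are identical, so one row is a scalar multiple of another and the rows are linearly dependent.
A matrix with linearly dependent rows has det = 0 and is not invertible.
Equivalent failed conditions:
- rank(A) < 2.
- Ax = 0 has non-trivial solutions.
- 0 is an eigenvalue.
- The columns are linearly dependent.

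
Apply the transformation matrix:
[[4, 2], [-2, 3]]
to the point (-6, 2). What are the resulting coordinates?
(-20, 18)

Matrix multiplication:
[[4, 2], [-2, 3]] × [-6, 2]ᵀ
= [4×-6 + 2×2, -2×-6 + 3×2]ᵀ
= [-20.0000, 18.0000]ᵀ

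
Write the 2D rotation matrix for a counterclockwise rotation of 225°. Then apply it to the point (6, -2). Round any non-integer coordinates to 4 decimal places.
R = [[-√2/2, √2/2], [-√2/2, -√2/2]]; R·(6, -2) = (-5.6569, -2.8284)

Rotation matrix formula: R(θ) = [[cos θ, -sin θ], [sin θ, cos θ]]
For θ = 225°:
cos(225°) = -√2/2
sin(225°) = -√2/2
R = [[-√2/2, √2/2], [-√2/2, -√2/2]]
Apply to (6, -2): [-√2/2·6 + (√2/2)·-2, -√2/2·6 + -√2/2·-2] = (-5.6569, -2.8284)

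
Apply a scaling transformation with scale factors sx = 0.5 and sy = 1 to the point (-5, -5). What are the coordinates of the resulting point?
(-2.5, -5)

Scaling matrix:
[[0.50, 0], [0, 1]]
Result: (-5 × 0.5, -5 × 1) = (-2.5, -5)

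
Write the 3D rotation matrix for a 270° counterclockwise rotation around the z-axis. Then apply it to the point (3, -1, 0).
R = [[0, 1, 0], [-1, 0, 0], [0, 0, 1]]; R·(3, -1, 0) = (-1, -3, 0)

Rotation matrix for 270° around z-axis:
cos(270°) = 0, sin(270°) = -1
R = [[0, 1, 0], [-1, 0, 0], [0, 0, 1]]
Apply to (3, -1, 0): R·[3, -1, 0]ᵀ = (-1, -3, 0)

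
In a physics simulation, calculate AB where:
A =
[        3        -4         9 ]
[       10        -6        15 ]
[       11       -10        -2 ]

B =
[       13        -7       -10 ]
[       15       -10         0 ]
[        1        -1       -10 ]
AB =
[      -12        10      -120 ]
[       55       -25      -250 ]
[       -9        25       -90 ]

Matrix multiplication: (AB)[i][j] = sum over k of A[i][k] * B[k][j].
  (AB)[0][0] = (3)*(13) + (-4)*(15) + (9)*(1) = -12
  (AB)[0][1] = (3)*(-7) + (-4)*(-10) + (9)*(-1) = 10
  (AB)[0][2] = (3)*(-10) + (-4)*(0) + (9)*(-10) = -120
  (AB)[1][0] = (10)*(13) + (-6)*(15) + (15)*(1) = 55
  (AB)[1][1] = (10)*(-7) + (-6)*(-10) + (15)*(-1) = -25
  (AB)[1][2] = (10)*(-10) + (-6)*(0) + (15)*(-10) = -250
  (AB)[2][0] = (11)*(13) + (-10)*(15) + (-2)*(1) = -9
  (AB)[2][1] = (11)*(-7) + (-10)*(-10) + (-2)*(-1) = 25
  (AB)[2][2] = (11)*(-10) + (-10)*(0) + (-2)*(-10) = -90
AB =
[      -12        10      -120 ]
[       55       -25      -250 ]
[       -9        25       -90 ]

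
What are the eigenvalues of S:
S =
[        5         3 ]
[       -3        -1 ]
λ = 2, 2

Solve det(S - λI) = 0. For a 2×2 matrix the characteristic equation is λ² - (trace)λ + det = 0.
trace(S) = a + d = 5 - 1 = 4.
det(S) = a*d - b*c = (5)*(-1) - (3)*(-3) = -5 + 9 = 4.
Characteristic equation: λ² - (4)λ + (4) = 0.
Discriminant = (4)² - 4*(4) = 16 - 16 = 0.
λ = (4 ± √0) / 2 = (4 ± 0) / 2 = 2, 2.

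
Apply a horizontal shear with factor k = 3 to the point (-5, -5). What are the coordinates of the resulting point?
(-20, -5)

Shear matrix for horizontal shear with factor k = 3:
[[1, 3], [0, 1]]
Result: (-5, -5) → (-20, -5)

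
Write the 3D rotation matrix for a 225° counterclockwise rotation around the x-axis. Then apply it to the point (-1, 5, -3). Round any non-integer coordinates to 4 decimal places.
R = [[1, 0, 0], [0, -√2/2, √2/2], [0, -√2/2, -√2/2]]; R·(-1, 5, -3) = (-1.0000, -5.6569, -1.4142)

Rotation matrix for 225° around x-axis:
cos(225°) = -√2/2, sin(225°) = -√2/2
R = [[1, 0, 0], [0, -√2/2, √2/2], [0, -√2/2, -√2/2]]
Apply to (-1, 5, -3): R·[-1, 5, -3]ᵀ = (-1.0000, -5.6569, -1.4142)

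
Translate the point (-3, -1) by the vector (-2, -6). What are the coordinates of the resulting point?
(-5, -7)

Translation by (-2, -6):
x' = -3 + -2 = -5
y' = -1 + -6 = -7
Homogeneous matrix: [[1, 0, -2], [0, 1, -6], [0, 0, 1]]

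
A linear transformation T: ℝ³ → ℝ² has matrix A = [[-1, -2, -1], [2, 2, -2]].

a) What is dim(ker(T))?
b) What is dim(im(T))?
dim(ker) = 1, dim(im) = 2

The two rows are not scalar multiples of one another (no single k satisfies row 2 = k × row 1), so they are linearly independent.
Thus rank(A) = 2.
dim(im(T)) = rank(A) = 2.
By the rank-nullity theorem applied to T: ℝ³ → ℝ², rank(A) + nullity(A) = 3 (the domain dimension), so dim(ker(T)) = 3 - 2 = 1.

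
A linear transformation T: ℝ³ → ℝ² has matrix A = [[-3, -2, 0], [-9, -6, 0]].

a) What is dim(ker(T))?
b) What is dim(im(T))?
dim(ker) = 2, dim(im) = 1

Observe that row 2 = 3 × row 1 (so the rows are linearly dependent).
Thus rank(A) = 1 (only one linearly independent row).
dim(im(T)) = rank(A) = 1.
By the rank-nullity theorem applied to T: ℝ³ → ℝ², rank(A) + nullity(A) = 3 (the domain dimension), so dim(ker(T)) = 3 - 1 = 2.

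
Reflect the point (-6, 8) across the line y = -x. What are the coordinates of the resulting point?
(-8, 6)

Reflection across line y = -x: (-6, 8) → (-8, 6)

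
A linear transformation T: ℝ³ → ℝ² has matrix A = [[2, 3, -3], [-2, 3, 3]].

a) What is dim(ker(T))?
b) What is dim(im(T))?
dim(ker) = 1, dim(im) = 2

The two rows are not scalar multiples of one another (no single k satisfies row 2 = k × row 1), so they are linearly independent.
Thus rank(A) = 2.
dim(im(T)) = rank(A) = 2.
By the rank-nullity theorem applied to T: ℝ³ → ℝ², rank(A) + nullity(A) = 3 (the domain dimension), so dim(ker(T)) = 3 - 2 = 1.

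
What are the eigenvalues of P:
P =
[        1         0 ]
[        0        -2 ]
λ = -2, 1

Solve det(P - λI) = 0. For a 2×2 matrix the characteristic equation is λ² - (trace)λ + det = 0.
trace(P) = a + d = 1 - 2 = -1.
det(P) = a*d - b*c = (1)*(-2) - (0)*(0) = -2 - 0 = -2.
Characteristic equation: λ² - (-1)λ + (-2) = 0.
Discriminant = (-1)² - 4*(-2) = 1 + 8 = 9.
λ = (-1 ± √9) / 2 = (-1 ± 3) / 2 = -2, 1.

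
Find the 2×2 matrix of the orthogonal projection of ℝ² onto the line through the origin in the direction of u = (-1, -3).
[[1/10, 3/10], [3/10, 9/10]]

The orthogonal projection onto the line spanned by a nonzero vector u = (a, b) has matrix P = (u uᵀ) / (uᵀ u) = (1/(a² + b²)) · [[a², ab], [ab, b²]].
Here u = (-1, -3), so a² + b² = 1 + 9 = 10.
P = (1/10) · [[1, 3], [3, 9]] = [[1/10, 3/10], [3/10, 9/10]].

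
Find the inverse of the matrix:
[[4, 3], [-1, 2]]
[[2/11, -3/11], [1/11, 4/11]]

For [[a,b],[c,d]], inverse = (1/det)·[[d,-b],[-c,a]]
det = 4·2 - 3·-1 = 11
Inverse = (1/11)·[[2, -3], [1, 4]]
        = [[2/11, -3/11], [1/11, 4/11]]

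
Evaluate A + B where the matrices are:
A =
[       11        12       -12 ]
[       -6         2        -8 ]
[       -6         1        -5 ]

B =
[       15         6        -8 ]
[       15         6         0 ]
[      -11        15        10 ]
A + B =
[       26        18       -20 ]
[        9         8        -8 ]
[      -17        16         5 ]

Matrix addition is elementwise: (A+B)[i][j] = A[i][j] + B[i][j].
  (A+B)[0][0] = (11) + (15) = 26
  (A+B)[0][1] = (12) + (6) = 18
  (A+B)[0][2] = (-12) + (-8) = -20
  (A+B)[1][0] = (-6) + (15) = 9
  (A+B)[1][1] = (2) + (6) = 8
  (A+B)[1][2] = (-8) + (0) = -8
  (A+B)[2][0] = (-6) + (-11) = -17
  (A+B)[2][1] = (1) + (15) = 16
  (A+B)[2][2] = (-5) + (10) = 5
A + B =
[       26        18       -20 ]
[        9         8        -8 ]
[      -17        16         5 ]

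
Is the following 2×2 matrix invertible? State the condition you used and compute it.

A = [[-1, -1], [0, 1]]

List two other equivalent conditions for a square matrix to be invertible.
Yes, invertible; det(A) = -1 ≠ 0. Equivalent conditions: rank(A) = 2; Ax = 0 has only the trivial solution; 0 is not an eigenvalue; the columns of A are linearly independent.

To check invertibility, compute det(A).
The given matrix is triangular, so det(A) equals the product of its diagonal entries = -1 ≠ 0.
Since det(A) ≠ 0, A is invertible.
Equivalent conditions for a square matrix A to be invertible:
- rank(A) = 2 (full rank).
- The homogeneous system Ax = 0 has only the trivial solution x = 0.
- 0 is not an eigenvalue of A.
- The columns (equivalently rows) of A are linearly independent.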